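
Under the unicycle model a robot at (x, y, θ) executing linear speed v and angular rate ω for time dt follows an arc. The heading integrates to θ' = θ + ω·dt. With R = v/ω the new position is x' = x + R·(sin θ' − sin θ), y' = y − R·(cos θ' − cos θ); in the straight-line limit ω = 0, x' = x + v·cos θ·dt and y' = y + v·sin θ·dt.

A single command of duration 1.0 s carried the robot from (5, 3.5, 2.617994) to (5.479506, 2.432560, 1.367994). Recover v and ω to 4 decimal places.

v = -1.2500, ω = -1.2500

Δθ = 1.367994 − 2.617994 = -1.250000
ω = Δθ/dt = -1.250000/1.0 = -1.2500
R = −Δy/(cos θ' − cos θ) = 1.0000
v = R·ω = 1.0000·-1.2500 = -1.2500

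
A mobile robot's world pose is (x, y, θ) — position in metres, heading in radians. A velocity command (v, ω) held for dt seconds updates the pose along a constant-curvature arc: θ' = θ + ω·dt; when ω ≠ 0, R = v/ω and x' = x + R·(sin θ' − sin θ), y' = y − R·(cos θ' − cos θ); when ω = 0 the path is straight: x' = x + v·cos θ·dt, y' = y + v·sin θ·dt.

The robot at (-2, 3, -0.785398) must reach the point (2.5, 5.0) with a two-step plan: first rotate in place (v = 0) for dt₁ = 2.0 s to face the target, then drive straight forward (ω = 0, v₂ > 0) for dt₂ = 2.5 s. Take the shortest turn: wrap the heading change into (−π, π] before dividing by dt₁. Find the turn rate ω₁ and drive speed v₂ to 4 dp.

heading to target = atan2(5−3, 2.5−-2) = 0.4182
Δθ = wrap(0.4182 − -0.7854) = 1.2036; ω₁ = Δθ/dt₁ = 0.6018
distance = √((2.5−-2)² + (5−3)²) = 4.9244; v₂ = distance/dt₂ = 1.9698

ω₁ = 0.6018, v₂ = 1.9698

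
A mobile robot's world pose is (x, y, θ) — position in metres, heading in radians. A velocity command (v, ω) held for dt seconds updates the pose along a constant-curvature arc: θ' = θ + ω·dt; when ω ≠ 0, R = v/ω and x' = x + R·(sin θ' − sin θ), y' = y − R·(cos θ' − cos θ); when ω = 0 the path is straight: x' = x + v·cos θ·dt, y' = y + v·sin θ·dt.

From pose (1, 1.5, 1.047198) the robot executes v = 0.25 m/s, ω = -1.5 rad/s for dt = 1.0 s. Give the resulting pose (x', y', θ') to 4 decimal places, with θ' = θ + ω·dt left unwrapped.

(1.2173, 1.5665, -0.4528)

θ' = 1.0472 + -1.5·1.0 = -0.4528
R = v/ω = 0.25/-1.5 = -0.1667
x' = 1 + -0.1667·(sin -0.4528 − sin 1.0472) = 1.2173
y' = 1.5 − -0.1667·(cos -0.4528 − cos 1.0472) = 1.5665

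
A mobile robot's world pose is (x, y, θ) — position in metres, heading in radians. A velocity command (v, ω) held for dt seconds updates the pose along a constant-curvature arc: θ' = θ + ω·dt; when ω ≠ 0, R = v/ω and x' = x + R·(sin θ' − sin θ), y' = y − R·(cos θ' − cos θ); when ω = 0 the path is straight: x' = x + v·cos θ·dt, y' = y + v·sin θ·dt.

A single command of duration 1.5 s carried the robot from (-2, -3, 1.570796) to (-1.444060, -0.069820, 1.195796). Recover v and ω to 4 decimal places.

Δθ = 1.195796 − 1.570796 = -0.375000
ω = Δθ/dt = -0.375000/1.5 = -0.2500
R = −Δy/(cos θ' − cos θ) = -8.0000
v = R·ω = -8.0000·-0.2500 = 2.0000

v = 2.0000, ω = -0.2500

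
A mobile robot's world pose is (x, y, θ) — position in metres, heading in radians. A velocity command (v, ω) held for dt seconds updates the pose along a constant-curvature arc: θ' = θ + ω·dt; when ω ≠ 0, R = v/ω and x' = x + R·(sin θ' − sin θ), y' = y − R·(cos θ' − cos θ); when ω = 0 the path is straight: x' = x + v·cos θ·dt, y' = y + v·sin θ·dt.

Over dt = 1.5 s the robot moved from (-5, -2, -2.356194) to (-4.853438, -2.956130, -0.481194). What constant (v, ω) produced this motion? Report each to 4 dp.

v = 0.7500, ω = 1.2500

Δθ = -0.481194 − -2.356194 = 1.875000
ω = Δθ/dt = 1.875000/1.5 = 1.2500
R = −Δy/(cos θ' − cos θ) = 0.6000
v = R·ω = 0.6000·1.2500 = 0.7500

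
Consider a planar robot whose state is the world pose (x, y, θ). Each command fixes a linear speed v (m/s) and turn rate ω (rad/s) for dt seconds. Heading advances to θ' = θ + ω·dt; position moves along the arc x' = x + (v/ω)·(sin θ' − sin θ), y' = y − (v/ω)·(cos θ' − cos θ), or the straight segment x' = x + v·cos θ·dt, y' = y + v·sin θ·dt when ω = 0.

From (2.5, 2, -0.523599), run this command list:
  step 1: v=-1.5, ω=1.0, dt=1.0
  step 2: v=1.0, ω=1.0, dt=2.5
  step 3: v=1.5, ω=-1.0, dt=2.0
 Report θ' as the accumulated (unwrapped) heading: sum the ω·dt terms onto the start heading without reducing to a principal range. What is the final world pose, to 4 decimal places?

(-0.2281, 6.2286, 0.9764)

step 1: θ'=0.4764 (R=-1.5000) → pose (1.0621, 2.0339, 0.4764)
step 2: θ'=2.9764 (R=1.0000) → pose (0.7680, 3.9090, 2.9764)
step 3: θ'=0.9764 (R=-1.5000) → pose (-0.2281, 6.2286, 0.9764)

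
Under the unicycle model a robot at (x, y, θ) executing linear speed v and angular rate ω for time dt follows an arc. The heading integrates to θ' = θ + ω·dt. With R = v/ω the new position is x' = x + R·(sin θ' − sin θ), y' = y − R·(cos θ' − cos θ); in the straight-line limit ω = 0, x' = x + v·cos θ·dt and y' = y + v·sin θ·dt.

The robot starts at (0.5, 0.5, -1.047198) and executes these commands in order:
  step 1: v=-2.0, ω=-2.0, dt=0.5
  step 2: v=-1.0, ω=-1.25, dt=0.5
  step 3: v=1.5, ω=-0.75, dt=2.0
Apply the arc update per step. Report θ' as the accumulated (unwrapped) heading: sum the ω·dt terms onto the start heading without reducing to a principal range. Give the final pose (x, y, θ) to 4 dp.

step 1: θ'=-2.0472 (R=1.0000) → pose (0.4774, 1.4586, -2.0472)
step 2: θ'=-2.6722 (R=0.8000) → pose (0.8264, 1.8052, -2.6722)
step 3: θ'=-4.1722 (R=-2.0000) → pose (-1.7935, 2.5603, -4.1722)

(-1.7935, 2.5603, -4.1722)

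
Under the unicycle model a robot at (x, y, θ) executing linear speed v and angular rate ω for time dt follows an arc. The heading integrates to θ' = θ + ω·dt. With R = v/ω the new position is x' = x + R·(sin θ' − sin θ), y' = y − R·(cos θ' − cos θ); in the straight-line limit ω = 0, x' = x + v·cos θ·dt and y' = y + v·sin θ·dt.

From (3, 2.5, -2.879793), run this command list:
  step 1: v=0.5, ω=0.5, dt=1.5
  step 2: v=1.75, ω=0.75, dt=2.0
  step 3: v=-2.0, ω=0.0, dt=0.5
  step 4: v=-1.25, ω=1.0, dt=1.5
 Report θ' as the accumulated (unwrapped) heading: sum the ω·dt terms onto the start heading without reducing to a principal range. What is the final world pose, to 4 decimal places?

(0.5150, -0.6741, 0.8702)

step 1: θ'=-2.1298 (R=1.0000) → pose (2.4110, 2.0644, -2.1298)
step 2: θ'=-0.6298 (R=2.3333) → pose (3.0149, -1.0587, -0.6298)
step 3: θ'=-0.6298 (straight) → pose (2.2068, -0.4697, -0.6298)
step 4: θ'=0.8702 (R=-1.2500) → pose (0.5150, -0.6741, 0.8702)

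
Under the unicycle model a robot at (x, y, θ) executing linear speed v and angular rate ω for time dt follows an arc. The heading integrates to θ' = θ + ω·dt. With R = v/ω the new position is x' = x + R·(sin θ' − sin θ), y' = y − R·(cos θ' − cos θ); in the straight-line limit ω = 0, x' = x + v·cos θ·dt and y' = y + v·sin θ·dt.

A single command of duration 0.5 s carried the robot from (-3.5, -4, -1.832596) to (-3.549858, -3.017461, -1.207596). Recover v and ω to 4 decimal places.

Δθ = -1.207596 − -1.832596 = 0.625000
ω = Δθ/dt = 0.625000/0.5 = 1.2500
R = −Δy/(cos θ' − cos θ) = -1.6000
v = R·ω = -1.6000·1.2500 = -2.0000

v = -2.0000, ω = 1.2500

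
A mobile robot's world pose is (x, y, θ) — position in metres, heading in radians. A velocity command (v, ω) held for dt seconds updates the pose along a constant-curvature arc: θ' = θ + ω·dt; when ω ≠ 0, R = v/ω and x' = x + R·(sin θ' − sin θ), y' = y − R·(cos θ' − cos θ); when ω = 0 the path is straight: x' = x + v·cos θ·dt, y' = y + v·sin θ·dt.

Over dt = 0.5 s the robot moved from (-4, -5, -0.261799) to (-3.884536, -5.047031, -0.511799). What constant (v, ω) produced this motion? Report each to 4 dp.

v = 0.2500, ω = -0.5000

Δθ = -0.511799 − -0.261799 = -0.250000
ω = Δθ/dt = -0.250000/0.5 = -0.5000
R = Δx/(sin θ' − sin θ) = -0.5000
v = R·ω = -0.5000·-0.5000 = 0.2500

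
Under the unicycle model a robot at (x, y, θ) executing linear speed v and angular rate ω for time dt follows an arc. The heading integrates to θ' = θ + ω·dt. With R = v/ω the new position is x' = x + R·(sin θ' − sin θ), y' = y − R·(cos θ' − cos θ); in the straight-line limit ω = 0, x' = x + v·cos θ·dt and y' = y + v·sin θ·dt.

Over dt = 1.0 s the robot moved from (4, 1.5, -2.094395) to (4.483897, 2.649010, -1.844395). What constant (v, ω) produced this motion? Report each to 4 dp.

v = -1.2500, ω = 0.2500

Δθ = -1.844395 − -2.094395 = 0.250000
ω = Δθ/dt = 0.250000/1.0 = 0.2500
R = −Δy/(cos θ' − cos θ) = -5.0000
v = R·ω = -5.0000·0.2500 = -1.2500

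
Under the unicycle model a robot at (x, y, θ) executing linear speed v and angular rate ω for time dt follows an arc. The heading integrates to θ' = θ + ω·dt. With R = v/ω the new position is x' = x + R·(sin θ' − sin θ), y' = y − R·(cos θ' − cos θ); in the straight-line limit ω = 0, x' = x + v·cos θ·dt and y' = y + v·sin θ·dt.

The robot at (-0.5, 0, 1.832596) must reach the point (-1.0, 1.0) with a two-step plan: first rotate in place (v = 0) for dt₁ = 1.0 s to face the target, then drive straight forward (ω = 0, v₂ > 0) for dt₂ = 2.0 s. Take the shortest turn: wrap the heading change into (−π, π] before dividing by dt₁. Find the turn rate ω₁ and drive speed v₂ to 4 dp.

heading to target = atan2(1−0, -1−-0.5) = 2.0344
Δθ = wrap(2.0344 − 1.8326) = 0.2018; ω₁ = Δθ/dt₁ = 0.2018
distance = √((-1−-0.5)² + (1−0)²) = 1.1180; v₂ = distance/dt₂ = 0.5590

ω₁ = 0.2018, v₂ = 0.5590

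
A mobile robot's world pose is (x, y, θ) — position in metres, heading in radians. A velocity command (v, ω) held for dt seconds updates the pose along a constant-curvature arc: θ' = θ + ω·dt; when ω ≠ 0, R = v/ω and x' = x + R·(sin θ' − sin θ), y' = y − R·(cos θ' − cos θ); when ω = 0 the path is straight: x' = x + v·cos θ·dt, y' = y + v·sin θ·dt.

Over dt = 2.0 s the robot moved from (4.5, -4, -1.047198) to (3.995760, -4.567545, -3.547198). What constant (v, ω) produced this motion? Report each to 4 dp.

v = 0.5000, ω = -1.2500

Δθ = -3.547198 − -1.047198 = -2.500000
ω = Δθ/dt = -2.500000/2.0 = -1.2500
R = −Δy/(cos θ' − cos θ) = -0.4000
v = R·ω = -0.4000·-1.2500 = 0.5000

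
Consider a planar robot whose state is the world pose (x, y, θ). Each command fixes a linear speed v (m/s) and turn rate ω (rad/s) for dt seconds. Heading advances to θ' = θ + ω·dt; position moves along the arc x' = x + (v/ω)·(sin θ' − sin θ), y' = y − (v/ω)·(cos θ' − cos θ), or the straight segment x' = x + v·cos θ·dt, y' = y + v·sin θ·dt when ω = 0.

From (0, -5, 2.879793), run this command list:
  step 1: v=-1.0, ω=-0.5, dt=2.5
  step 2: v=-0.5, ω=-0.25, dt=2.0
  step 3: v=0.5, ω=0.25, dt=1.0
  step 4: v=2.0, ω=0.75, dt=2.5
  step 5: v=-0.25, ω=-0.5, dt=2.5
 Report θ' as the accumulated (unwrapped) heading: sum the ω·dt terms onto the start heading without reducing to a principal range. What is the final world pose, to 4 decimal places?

step 1: θ'=1.6298 (R=2.0000) → pose (1.4789, -6.8139, 1.6298)
step 2: θ'=1.1298 (R=2.0000) → pose (1.2910, -7.7855, 1.1298)
step 3: θ'=1.3798 (R=2.0000) → pose (1.4460, -7.3115, 1.3798)
step 4: θ'=3.2548 (R=2.6667) → pose (-1.4734, -4.1557, 3.2548)
step 5: θ'=2.0048 (R=0.5000) → pose (-0.9633, -4.4422, 2.0048)

(-0.9633, -4.4422, 2.0048)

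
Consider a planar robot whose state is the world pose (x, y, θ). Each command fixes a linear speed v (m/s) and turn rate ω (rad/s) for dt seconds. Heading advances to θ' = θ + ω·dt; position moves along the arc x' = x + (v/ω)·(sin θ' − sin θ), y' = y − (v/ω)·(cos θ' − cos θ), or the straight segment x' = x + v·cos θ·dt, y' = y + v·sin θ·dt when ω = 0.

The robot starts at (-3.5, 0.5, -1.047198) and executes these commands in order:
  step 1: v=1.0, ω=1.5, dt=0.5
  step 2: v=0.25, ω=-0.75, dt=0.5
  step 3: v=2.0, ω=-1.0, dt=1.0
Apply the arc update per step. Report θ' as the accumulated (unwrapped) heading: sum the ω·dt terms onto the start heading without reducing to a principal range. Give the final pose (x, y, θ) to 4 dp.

(-2.2636, -1.6294, -1.6722)

step 1: θ'=-0.2972 (R=0.6667) → pose (-3.1179, 0.1959, -0.2972)
step 2: θ'=-0.6722 (R=-0.3333) → pose (-3.0079, 0.1380, -0.6722)
step 3: θ'=-1.6722 (R=-2.0000) → pose (-2.2636, -1.6294, -1.6722)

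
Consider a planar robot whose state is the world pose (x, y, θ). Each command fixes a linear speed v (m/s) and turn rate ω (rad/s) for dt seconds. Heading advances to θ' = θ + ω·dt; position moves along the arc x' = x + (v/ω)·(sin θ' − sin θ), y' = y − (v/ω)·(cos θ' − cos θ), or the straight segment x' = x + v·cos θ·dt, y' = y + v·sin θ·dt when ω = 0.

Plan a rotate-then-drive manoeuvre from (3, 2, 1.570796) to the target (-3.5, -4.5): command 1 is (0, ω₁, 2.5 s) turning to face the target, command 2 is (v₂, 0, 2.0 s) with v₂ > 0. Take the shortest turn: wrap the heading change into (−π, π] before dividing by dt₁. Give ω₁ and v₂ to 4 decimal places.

heading to target = atan2(-4.5−2, -3.5−3) = -2.3562
Δθ = wrap(-2.3562 − 1.5708) = 2.3562; ω₁ = Δθ/dt₁ = 0.9425
distance = √((-3.5−3)² + (-4.5−2)²) = 9.1924; v₂ = distance/dt₂ = 4.5962

ω₁ = 0.9425, v₂ = 4.5962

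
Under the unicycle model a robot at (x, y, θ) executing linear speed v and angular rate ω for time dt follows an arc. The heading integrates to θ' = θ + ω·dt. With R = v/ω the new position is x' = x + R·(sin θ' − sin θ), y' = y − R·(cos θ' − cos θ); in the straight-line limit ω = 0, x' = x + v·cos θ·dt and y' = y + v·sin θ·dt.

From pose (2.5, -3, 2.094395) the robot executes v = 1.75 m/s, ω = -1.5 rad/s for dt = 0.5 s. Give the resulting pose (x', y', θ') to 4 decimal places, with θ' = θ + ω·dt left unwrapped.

(2.3735, -2.1548, 1.3444)

θ' = 2.0944 + -1.5·0.5 = 1.3444
R = v/ω = 1.75/-1.5 = -1.1667
x' = 2.5 + -1.1667·(sin 1.3444 − sin 2.0944) = 2.3735
y' = -3 − -1.1667·(cos 1.3444 − cos 2.0944) = -2.1548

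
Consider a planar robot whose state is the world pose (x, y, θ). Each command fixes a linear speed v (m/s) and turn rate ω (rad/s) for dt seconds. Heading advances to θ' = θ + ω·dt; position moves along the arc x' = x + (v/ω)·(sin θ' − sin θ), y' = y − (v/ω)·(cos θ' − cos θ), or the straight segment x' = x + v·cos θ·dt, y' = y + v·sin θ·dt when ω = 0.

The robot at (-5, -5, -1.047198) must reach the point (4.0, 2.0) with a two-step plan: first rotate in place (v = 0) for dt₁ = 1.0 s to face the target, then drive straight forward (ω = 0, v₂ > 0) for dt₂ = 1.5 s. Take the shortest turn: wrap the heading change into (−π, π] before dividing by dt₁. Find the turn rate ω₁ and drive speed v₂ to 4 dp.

heading to target = atan2(2−-5, 4−-5) = 0.6610
Δθ = wrap(0.6610 − -1.0472) = 1.7082; ω₁ = Δθ/dt₁ = 1.7082
distance = √((4−-5)² + (2−-5)²) = 11.4018; v₂ = distance/dt₂ = 7.6012

ω₁ = 1.7082, v₂ = 7.6012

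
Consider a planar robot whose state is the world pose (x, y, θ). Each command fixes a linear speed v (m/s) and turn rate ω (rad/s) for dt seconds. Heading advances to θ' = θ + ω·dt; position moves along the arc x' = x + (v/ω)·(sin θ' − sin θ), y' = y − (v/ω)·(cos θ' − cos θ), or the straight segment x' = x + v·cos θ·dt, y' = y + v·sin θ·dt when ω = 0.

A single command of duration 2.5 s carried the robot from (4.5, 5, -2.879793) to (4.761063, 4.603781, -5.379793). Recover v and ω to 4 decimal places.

v = -0.2500, ω = -1.0000

Δθ = -5.379793 − -2.879793 = -2.500000
ω = Δθ/dt = -2.500000/2.5 = -1.0000
R = −Δy/(cos θ' − cos θ) = 0.2500
v = R·ω = 0.2500·-1.0000 = -0.2500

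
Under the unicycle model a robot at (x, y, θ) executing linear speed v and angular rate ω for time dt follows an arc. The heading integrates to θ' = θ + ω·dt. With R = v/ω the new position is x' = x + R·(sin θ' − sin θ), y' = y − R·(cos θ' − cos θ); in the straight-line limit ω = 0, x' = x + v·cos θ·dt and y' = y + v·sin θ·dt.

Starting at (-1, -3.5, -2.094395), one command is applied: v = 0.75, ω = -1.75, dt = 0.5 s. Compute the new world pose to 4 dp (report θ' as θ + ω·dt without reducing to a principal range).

θ' = -2.0944 + -1.75·0.5 = -2.9694
R = v/ω = 0.75/-1.75 = -0.4286
x' = -1 + -0.4286·(sin -2.9694 − sin -2.0944) = -1.2977
y' = -3.5 − -0.4286·(cos -2.9694 − cos -2.0944) = -3.7079

(-1.2977, -3.7079, -2.9694)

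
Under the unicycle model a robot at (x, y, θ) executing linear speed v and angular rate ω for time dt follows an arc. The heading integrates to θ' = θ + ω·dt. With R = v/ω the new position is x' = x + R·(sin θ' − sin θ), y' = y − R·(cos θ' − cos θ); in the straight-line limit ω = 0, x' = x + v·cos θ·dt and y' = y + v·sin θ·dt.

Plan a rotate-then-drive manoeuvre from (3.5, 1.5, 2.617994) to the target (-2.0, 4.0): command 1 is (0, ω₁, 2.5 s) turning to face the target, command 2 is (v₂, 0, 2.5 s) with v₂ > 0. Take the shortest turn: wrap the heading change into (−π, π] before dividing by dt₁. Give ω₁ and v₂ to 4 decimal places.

ω₁ = 0.0388, v₂ = 2.4166

heading to target = atan2(4−1.5, -2−3.5) = 2.7150
Δθ = wrap(2.7150 − 2.6180) = 0.0970; ω₁ = Δθ/dt₁ = 0.0388
distance = √((-2−3.5)² + (4−1.5)²) = 6.0415; v₂ = distance/dt₂ = 2.4166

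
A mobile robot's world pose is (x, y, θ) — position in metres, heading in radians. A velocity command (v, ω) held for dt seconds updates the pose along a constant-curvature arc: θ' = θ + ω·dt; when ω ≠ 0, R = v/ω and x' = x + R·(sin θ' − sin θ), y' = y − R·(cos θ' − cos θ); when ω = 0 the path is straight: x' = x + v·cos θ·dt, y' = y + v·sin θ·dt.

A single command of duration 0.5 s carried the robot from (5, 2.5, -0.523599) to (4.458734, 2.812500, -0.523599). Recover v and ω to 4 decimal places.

Δθ = -0.523599 − -0.523599 = 0.000000
ω = Δθ/dt = 0.000000/0.5 = 0.0000
ω = 0 → v = (Δx·cos θ + Δy·sin θ)/dt = -1.2500

v = -1.2500, ω = 0.0000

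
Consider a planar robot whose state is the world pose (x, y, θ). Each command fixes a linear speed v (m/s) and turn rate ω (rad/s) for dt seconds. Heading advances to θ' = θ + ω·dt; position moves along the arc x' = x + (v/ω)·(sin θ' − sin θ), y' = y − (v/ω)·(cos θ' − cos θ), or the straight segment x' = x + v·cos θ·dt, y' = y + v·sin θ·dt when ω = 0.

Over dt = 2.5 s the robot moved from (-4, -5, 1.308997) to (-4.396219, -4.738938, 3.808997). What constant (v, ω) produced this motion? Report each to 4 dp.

v = 0.2500, ω = 1.0000

Δθ = 3.808997 − 1.308997 = 2.500000
ω = Δθ/dt = 2.500000/2.5 = 1.0000
R = Δx/(sin θ' − sin θ) = 0.2500
v = R·ω = 0.2500·1.0000 = 0.2500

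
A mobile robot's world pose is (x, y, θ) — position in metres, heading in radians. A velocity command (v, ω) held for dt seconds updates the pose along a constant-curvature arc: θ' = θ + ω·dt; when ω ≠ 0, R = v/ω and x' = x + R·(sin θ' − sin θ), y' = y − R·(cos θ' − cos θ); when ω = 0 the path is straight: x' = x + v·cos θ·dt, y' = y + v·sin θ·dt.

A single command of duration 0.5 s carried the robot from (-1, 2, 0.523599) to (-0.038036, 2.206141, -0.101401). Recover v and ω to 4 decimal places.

Δθ = -0.101401 − 0.523599 = -0.625000
ω = Δθ/dt = -0.625000/0.5 = -1.2500
R = Δx/(sin θ' − sin θ) = -1.6000
v = R·ω = -1.6000·-1.2500 = 2.0000

v = 2.0000, ω = -1.2500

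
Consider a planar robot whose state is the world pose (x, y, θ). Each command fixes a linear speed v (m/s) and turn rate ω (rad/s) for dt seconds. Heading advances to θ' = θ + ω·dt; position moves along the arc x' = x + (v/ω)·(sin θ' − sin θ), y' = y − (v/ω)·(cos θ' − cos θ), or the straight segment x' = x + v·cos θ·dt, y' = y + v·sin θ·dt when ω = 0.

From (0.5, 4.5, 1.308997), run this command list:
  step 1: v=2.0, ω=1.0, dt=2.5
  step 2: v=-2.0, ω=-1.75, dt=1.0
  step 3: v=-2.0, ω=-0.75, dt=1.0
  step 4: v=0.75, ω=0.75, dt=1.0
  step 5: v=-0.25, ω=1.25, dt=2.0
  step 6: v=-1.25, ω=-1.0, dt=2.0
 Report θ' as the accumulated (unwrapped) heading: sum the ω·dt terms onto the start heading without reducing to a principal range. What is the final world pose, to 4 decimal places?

step 1: θ'=3.8090 (R=2.0000) → pose (-2.6698, 6.5885, 3.8090)
step 2: θ'=2.0590 (R=1.1429) → pose (-0.9530, 6.2269, 2.0590)
step 3: θ'=1.3090 (R=2.6667) → pose (-0.7324, 4.2860, 1.3090)
step 4: θ'=2.0590 (R=1.0000) → pose (-0.8151, 5.0138, 2.0590)
step 5: θ'=4.5590 (R=-0.2000) → pose (-0.4408, 5.0771, 4.5590)
step 6: θ'=2.5590 (R=1.2500) → pose (1.4822, 5.9299, 2.5590)

(1.4822, 5.9299, 2.5590)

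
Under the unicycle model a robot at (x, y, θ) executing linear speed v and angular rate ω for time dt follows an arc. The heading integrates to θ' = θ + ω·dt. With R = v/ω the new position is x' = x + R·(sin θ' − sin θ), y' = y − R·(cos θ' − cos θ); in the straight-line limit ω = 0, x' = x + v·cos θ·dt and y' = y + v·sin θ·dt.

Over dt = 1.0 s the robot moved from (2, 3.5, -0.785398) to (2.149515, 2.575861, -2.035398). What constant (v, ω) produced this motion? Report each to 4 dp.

v = 1.0000, ω = -1.2500

Δθ = -2.035398 − -0.785398 = -1.250000
ω = Δθ/dt = -1.250000/1.0 = -1.2500
R = −Δy/(cos θ' − cos θ) = -0.8000
v = R·ω = -0.8000·-1.2500 = 1.0000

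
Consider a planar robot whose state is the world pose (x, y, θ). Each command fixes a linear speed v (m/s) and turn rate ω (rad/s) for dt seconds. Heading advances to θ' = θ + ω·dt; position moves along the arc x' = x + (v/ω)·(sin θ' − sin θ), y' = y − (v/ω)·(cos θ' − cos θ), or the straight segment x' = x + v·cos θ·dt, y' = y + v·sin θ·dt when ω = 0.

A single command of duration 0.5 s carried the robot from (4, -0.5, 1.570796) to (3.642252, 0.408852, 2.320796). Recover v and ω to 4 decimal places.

v = 2.0000, ω = 1.5000

Δθ = 2.320796 − 1.570796 = 0.750000
ω = Δθ/dt = 0.750000/0.5 = 1.5000
R = −Δy/(cos θ' − cos θ) = 1.3333
v = R·ω = 1.3333·1.5000 = 2.0000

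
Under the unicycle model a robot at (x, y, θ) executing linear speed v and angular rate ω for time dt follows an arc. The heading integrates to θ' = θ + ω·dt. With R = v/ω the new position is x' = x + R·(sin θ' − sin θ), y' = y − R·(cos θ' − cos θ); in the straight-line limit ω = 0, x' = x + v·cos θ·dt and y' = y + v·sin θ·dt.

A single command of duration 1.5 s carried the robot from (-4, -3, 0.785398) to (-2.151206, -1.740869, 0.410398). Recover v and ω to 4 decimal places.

v = 1.5000, ω = -0.2500

Δθ = 0.410398 − 0.785398 = -0.375000
ω = Δθ/dt = -0.375000/1.5 = -0.2500
R = Δx/(sin θ' − sin θ) = -6.0000
v = R·ω = -6.0000·-0.2500 = 1.5000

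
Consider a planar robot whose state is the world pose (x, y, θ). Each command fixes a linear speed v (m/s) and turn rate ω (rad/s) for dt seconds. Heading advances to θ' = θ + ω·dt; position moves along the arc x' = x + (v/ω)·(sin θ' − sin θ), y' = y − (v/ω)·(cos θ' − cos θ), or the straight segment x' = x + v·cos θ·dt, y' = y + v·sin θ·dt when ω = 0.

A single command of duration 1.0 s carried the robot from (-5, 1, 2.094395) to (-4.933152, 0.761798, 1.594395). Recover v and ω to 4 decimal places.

v = -0.2500, ω = -0.5000

Δθ = 1.594395 − 2.094395 = -0.500000
ω = Δθ/dt = -0.500000/1.0 = -0.5000
R = −Δy/(cos θ' − cos θ) = 0.5000
v = R·ω = 0.5000·-0.5000 = -0.2500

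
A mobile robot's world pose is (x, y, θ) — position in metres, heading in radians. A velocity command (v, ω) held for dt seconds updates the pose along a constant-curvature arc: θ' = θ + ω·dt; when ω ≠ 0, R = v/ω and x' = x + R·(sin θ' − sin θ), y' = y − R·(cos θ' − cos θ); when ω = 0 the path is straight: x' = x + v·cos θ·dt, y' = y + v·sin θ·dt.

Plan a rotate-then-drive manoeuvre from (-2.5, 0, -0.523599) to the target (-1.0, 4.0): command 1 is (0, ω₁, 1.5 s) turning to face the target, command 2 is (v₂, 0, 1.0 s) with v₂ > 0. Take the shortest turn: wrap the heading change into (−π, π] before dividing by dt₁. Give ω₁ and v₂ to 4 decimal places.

heading to target = atan2(4−0, -1−-2.5) = 1.2120
Δθ = wrap(1.2120 − -0.5236) = 1.7356; ω₁ = Δθ/dt₁ = 1.1571
distance = √((-1−-2.5)² + (4−0)²) = 4.2720; v₂ = distance/dt₂ = 4.2720

ω₁ = 1.1571, v₂ = 4.2720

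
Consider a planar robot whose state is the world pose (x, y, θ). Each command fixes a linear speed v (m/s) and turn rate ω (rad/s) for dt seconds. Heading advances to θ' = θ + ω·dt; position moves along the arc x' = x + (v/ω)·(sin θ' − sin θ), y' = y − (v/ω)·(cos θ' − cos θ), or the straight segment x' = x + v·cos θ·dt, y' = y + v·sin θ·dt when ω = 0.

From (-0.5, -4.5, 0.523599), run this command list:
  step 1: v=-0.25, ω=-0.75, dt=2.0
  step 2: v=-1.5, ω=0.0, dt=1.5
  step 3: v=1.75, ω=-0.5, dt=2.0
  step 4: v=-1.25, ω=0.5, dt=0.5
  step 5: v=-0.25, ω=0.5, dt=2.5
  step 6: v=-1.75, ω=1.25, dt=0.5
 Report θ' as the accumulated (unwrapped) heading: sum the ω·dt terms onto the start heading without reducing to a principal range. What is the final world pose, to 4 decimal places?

step 1: θ'=-0.9764 (R=0.3333) → pose (-0.9428, -4.3980, -0.9764)
step 2: θ'=-0.9764 (straight) → pose (-2.2028, -2.5339, -0.9764)
step 3: θ'=-1.9764 (R=-3.5000) → pose (-1.8865, -5.8749, -1.9764)
step 4: θ'=-1.7264 (R=-2.5000) → pose (-1.7139, -5.2759, -1.7264)
step 5: θ'=-0.4764 (R=-0.5000) → pose (-1.9786, -4.7541, -0.4764)
step 6: θ'=0.1486 (R=-1.4000) → pose (-2.8279, -4.6137, 0.1486)

(-2.8279, -4.6137, 0.1486)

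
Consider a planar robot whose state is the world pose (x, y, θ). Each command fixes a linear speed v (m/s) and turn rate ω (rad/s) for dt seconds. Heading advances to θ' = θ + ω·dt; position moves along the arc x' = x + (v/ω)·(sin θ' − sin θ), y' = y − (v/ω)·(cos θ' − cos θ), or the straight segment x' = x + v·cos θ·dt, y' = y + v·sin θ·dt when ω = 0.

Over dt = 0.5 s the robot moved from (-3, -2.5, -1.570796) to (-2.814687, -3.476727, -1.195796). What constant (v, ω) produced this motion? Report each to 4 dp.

v = 2.0000, ω = 0.7500

Δθ = -1.195796 − -1.570796 = 0.375000
ω = Δθ/dt = 0.375000/0.5 = 0.7500
R = −Δy/(cos θ' − cos θ) = 2.6667
v = R·ω = 2.6667·0.7500 = 2.0000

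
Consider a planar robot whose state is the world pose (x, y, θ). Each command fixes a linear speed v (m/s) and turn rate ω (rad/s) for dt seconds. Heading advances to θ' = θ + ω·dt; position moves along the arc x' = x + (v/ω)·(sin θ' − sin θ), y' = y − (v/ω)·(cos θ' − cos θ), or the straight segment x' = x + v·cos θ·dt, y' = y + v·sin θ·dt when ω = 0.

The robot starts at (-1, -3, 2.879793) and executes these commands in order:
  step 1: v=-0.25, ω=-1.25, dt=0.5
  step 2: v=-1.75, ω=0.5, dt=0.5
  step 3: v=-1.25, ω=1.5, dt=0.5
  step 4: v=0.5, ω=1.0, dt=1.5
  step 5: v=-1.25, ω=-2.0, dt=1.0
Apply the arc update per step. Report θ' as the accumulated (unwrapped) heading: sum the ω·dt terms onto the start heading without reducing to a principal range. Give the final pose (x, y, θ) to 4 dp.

step 1: θ'=2.2548 (R=0.2000) → pose (-0.8968, -3.0668, 2.2548)
step 2: θ'=2.5048 (R=-3.5000) → pose (-0.2653, -3.6692, 2.5048)
step 3: θ'=3.2548 (R=-0.8333) → pose (0.3244, -3.8272, 3.2548)
step 4: θ'=4.7548 (R=0.5000) → pose (-0.1187, -4.3452, 4.7548)
step 5: θ'=2.7548 (R=0.6250) → pose (0.7415, -3.7399, 2.7548)

(0.7415, -3.7399, 2.7548)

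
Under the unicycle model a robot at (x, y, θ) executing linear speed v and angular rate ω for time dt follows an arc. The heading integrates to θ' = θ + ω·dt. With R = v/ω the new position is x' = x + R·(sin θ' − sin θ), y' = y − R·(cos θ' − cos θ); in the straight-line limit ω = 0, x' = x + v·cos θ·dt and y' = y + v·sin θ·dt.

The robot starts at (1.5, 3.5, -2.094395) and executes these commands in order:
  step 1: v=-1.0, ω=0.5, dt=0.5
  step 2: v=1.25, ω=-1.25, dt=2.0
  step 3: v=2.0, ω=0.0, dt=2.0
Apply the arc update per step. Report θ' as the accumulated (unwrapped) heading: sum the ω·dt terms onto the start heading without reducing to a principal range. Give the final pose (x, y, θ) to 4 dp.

step 1: θ'=-1.8444 (R=-2.0000) → pose (1.6936, 3.9596, -1.8444)
step 2: θ'=-4.3444 (R=-1.0000) → pose (-0.2023, 3.8701, -4.3444)
step 3: θ'=-4.3444 (straight) → pose (-1.6413, 7.6023, -4.3444)

(-1.6413, 7.6023, -4.3444)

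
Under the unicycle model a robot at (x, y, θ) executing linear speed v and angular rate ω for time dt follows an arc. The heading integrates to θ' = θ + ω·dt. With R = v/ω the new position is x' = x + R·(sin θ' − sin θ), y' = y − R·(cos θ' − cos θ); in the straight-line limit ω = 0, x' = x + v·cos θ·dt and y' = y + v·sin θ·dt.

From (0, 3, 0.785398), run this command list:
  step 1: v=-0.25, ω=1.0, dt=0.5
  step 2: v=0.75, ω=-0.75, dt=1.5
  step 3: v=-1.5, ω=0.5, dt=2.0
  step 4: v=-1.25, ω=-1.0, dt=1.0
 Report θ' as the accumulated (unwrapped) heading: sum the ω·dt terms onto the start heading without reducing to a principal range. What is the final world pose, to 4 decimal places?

step 1: θ'=1.2854 (R=-0.2500) → pose (-0.0631, 2.8936, 1.2854)
step 2: θ'=0.1604 (R=-1.0000) → pose (0.7367, 3.5992, 0.1604)
step 3: θ'=1.1604 (R=-3.0000) → pose (-1.5350, 1.8347, 1.1604)
step 4: θ'=0.1604 (R=1.2500) → pose (-2.4816, 1.0994, 0.1604)

(-2.4816, 1.0994, 0.1604)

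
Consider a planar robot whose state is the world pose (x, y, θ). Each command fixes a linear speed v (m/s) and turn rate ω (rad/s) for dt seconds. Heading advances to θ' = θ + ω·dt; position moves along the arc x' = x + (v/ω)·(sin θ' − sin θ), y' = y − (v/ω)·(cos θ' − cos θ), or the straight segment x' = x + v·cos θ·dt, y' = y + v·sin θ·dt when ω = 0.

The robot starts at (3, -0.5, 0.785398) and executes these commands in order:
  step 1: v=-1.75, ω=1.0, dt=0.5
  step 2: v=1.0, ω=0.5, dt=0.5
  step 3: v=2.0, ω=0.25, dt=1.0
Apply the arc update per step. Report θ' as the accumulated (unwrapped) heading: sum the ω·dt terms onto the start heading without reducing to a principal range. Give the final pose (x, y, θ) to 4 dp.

step 1: θ'=1.2854 (R=-1.7500) → pose (2.5582, -1.2447, 1.2854)
step 2: θ'=1.5354 (R=2.0000) → pose (2.6379, -0.7524, 1.5354)
step 3: θ'=1.7854 (R=8.0000) → pose (2.4594, 1.2343, 1.7854)

(2.4594, 1.2343, 1.7854)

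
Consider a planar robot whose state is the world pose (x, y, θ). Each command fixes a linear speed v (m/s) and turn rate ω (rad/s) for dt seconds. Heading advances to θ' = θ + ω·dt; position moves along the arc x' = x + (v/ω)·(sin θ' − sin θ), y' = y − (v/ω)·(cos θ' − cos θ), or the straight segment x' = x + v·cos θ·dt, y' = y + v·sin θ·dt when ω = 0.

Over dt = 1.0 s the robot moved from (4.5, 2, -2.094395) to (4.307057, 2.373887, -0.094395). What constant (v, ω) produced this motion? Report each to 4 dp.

v = -0.5000, ω = 2.0000

Δθ = -0.094395 − -2.094395 = 2.000000
ω = Δθ/dt = 2.000000/1.0 = 2.0000
R = −Δy/(cos θ' − cos θ) = -0.2500
v = R·ω = -0.2500·2.0000 = -0.5000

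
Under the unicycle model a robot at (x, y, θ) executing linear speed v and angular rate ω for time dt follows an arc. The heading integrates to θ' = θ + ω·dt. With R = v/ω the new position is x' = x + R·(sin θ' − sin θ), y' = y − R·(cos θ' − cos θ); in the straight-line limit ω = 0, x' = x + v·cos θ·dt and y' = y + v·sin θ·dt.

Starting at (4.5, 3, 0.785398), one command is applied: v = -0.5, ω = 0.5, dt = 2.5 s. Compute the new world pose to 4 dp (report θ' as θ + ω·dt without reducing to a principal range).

θ' = 0.7854 + 0.5·2.5 = 2.0354
R = v/ω = -0.5/0.5 = -1.0000
x' = 4.5 + -1.0000·(sin 2.0354 − sin 0.7854) = 4.3131
y' = 3 − -1.0000·(cos 2.0354 − cos 0.7854) = 1.8448

(4.3131, 1.8448, 2.0354)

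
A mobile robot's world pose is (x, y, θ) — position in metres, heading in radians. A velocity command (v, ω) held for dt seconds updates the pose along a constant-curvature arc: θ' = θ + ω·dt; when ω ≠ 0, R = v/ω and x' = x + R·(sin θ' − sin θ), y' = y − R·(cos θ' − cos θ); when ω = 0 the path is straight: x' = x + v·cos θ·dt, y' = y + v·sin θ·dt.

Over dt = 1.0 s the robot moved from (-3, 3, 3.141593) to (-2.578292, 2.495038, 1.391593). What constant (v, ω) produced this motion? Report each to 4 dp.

Δθ = 1.391593 − 3.141593 = -1.750000
ω = Δθ/dt = -1.750000/1.0 = -1.7500
R = −Δy/(cos θ' − cos θ) = 0.4286
v = R·ω = 0.4286·-1.7500 = -0.7500

v = -0.7500, ω = -1.7500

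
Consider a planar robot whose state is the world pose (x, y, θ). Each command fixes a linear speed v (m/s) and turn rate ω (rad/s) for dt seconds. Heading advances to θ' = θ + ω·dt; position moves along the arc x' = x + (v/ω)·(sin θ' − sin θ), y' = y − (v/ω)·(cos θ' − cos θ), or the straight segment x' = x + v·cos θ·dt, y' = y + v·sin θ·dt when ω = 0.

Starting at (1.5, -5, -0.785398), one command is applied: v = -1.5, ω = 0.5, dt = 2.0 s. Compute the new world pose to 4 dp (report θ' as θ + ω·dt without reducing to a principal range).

θ' = -0.7854 + 0.5·2.0 = 0.2146
R = v/ω = -1.5/0.5 = -3.0000
x' = 1.5 + -3.0000·(sin 0.2146 − sin -0.7854) = -1.2602
y' = -5 − -3.0000·(cos 0.2146 − cos -0.7854) = -4.1901

(-1.2602, -4.1901, 0.2146)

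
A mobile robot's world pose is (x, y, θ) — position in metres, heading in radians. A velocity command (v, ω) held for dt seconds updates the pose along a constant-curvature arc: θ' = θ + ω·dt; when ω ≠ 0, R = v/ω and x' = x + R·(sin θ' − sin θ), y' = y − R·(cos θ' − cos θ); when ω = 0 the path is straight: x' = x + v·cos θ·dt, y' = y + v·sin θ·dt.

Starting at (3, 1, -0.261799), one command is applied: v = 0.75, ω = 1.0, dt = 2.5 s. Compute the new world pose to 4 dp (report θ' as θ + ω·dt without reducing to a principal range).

θ' = -0.2618 + 1.0·2.5 = 2.2382
R = v/ω = 0.75/1.0 = 0.7500
x' = 3 + 0.7500·(sin 2.2382 − sin -0.2618) = 3.7832
y' = 1 − 0.7500·(cos 2.2382 − cos -0.2618) = 2.1887

(3.7832, 2.1887, 2.2382)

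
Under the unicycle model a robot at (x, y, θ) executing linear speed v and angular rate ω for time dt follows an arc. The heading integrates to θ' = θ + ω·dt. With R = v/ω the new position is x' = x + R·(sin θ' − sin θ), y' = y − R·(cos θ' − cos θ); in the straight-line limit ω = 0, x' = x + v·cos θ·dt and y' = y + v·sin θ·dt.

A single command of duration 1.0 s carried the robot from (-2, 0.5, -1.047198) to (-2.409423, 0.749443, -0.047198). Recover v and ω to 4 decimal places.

Δθ = -0.047198 − -1.047198 = 1.000000
ω = Δθ/dt = 1.000000/1.0 = 1.0000
R = Δx/(sin θ' − sin θ) = -0.5000
v = R·ω = -0.5000·1.0000 = -0.5000

v = -0.5000, ω = 1.0000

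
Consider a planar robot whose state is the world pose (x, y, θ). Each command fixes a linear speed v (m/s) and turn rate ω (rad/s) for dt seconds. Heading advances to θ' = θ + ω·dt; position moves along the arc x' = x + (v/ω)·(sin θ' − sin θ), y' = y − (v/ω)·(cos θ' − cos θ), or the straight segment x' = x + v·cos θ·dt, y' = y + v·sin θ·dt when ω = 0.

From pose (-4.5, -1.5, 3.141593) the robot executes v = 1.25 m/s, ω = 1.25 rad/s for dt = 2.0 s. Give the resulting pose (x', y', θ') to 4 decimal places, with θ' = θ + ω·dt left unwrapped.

(-5.0985, -3.3011, 5.6416)

θ' = 3.1416 + 1.25·2.0 = 5.6416
R = v/ω = 1.25/1.25 = 1.0000
x' = -4.5 + 1.0000·(sin 5.6416 − sin 3.1416) = -5.0985
y' = -1.5 − 1.0000·(cos 5.6416 − cos 3.1416) = -3.3011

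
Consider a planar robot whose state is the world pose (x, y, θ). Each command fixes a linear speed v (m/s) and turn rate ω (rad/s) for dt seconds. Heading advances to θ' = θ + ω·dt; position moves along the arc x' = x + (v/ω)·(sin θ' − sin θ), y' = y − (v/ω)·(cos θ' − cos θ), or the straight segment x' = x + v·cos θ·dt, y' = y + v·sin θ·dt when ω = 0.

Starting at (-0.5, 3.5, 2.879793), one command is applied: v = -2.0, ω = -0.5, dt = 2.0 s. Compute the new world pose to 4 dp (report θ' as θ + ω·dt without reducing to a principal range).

θ' = 2.8798 + -0.5·2.0 = 1.8798
R = v/ω = -2.0/-0.5 = 4.0000
x' = -0.5 + 4.0000·(sin 1.8798 − sin 2.8798) = 2.2753
y' = 3.5 − 4.0000·(cos 1.8798 − cos 2.8798) = 0.8527

(2.2753, 0.8527, 1.8798)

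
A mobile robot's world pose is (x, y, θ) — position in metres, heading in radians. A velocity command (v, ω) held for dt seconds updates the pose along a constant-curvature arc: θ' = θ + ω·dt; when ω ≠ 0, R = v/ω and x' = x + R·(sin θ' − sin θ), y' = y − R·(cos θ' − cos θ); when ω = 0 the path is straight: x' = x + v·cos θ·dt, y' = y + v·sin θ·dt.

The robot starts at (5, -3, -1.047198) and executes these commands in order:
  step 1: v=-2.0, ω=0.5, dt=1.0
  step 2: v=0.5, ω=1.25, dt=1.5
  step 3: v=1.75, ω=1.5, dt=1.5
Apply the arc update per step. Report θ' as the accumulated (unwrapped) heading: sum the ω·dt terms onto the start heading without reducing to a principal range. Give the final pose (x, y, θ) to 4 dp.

(2.5881, -0.0006, 3.5778)

step 1: θ'=-0.5472 (R=-4.0000) → pose (3.6171, -1.5841, -0.5472)
step 2: θ'=1.3278 (R=0.4000) → pose (4.2135, -1.3387, 1.3278)
step 3: θ'=3.5778 (R=1.1667) → pose (2.5881, -0.0006, 3.5778)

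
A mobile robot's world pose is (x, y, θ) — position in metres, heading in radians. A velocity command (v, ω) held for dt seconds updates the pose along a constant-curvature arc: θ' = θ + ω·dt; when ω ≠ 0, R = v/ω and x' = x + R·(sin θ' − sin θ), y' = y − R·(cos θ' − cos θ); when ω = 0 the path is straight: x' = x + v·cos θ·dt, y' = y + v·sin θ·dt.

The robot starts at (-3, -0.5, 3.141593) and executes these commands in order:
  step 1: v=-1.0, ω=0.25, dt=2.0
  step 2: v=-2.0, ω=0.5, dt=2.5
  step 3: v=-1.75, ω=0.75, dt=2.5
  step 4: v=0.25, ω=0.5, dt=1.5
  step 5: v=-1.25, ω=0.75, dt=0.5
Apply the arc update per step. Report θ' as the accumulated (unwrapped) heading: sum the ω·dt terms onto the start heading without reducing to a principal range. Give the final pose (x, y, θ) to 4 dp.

step 1: θ'=3.6416 (R=-4.0000) → pose (-1.0823, -0.0103, 3.6416)
step 2: θ'=4.8916 (R=-4.0000) → pose (0.9359, 4.2130, 4.8916)
step 3: θ'=6.7666 (R=-2.3333) → pose (-2.4446, 5.8630, 6.7666)
step 4: θ'=7.5166 (R=0.5000) → pose (-2.2051, 6.1402, 7.5166)
step 5: θ'=7.8916 (R=-1.6667) → pose (-2.2979, 5.5259, 7.8916)

(-2.2979, 5.5259, 7.8916)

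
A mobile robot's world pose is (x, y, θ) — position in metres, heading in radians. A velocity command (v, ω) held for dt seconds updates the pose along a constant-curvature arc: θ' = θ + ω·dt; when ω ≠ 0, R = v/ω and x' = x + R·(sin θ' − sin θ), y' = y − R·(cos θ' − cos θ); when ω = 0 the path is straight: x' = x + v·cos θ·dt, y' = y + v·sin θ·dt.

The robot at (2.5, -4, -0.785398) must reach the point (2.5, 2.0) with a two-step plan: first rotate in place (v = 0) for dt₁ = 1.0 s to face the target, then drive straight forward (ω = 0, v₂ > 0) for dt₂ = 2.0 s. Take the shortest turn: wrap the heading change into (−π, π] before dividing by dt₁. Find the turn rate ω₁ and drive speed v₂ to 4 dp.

heading to target = atan2(2−-4, 2.5−2.5) = 1.5708
Δθ = wrap(1.5708 − -0.7854) = 2.3562; ω₁ = Δθ/dt₁ = 2.3562
distance = √((2.5−2.5)² + (2−-4)²) = 6.0000; v₂ = distance/dt₂ = 3.0000

ω₁ = 2.3562, v₂ = 3.0000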